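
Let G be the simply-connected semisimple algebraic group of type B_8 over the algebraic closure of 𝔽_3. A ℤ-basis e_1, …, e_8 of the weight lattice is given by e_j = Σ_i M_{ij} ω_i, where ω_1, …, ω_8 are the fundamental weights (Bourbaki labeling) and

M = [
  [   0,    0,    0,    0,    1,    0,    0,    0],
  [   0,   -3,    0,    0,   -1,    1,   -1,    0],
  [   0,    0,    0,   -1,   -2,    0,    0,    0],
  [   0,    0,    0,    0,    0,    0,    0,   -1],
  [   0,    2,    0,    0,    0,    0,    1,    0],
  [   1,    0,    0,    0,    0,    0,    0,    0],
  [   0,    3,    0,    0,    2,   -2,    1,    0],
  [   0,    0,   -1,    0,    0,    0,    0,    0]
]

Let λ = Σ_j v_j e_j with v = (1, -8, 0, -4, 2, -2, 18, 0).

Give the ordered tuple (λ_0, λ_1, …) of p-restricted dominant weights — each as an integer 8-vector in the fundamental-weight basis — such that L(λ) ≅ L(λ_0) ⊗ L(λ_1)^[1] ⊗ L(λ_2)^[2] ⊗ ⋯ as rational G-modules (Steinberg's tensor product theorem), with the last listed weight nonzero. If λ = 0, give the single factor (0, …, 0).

((2, 2, 0, 0, 2, 1, 2, 0),)

Compute c_i = Σ_j M_{ij} v_j with v = (1, -8, 0, -4, 2, -2, 18, 0):
  c_1 = 0*1 + 0*-8 + 0*0 + 0*-4 + 1*2 + 0*-2 + 0*18 + 0*0 = 2
  c_2 = 0*1 + -3*-8 + 0*0 + 0*-4 + -1*2 + 1*-2 + -1*18 + 0*0 = 2
  c_3 = 0*1 + 0*-8 + 0*0 + -1*-4 + -2*2 + 0*-2 + 0*18 + 0*0 = 0
  c_4 = 0*1 + 0*-8 + 0*0 + 0*-4 + 0*2 + 0*-2 + 0*18 + -1*0 = 0
  c_5 = 0*1 + 2*-8 + 0*0 + 0*-4 + 0*2 + 0*-2 + 1*18 + 0*0 = 2
  c_6 = 1*1 + 0*-8 + 0*0 + 0*-4 + 0*2 + 0*-2 + 0*18 + 0*0 = 1
  c_7 = 0*1 + 3*-8 + 0*0 + 0*-4 + 2*2 + -2*-2 + 1*18 + 0*0 = 2
  c_8 = 0*1 + 0*-8 + -1*0 + 0*-4 + 0*2 + 0*-2 + 0*18 + 0*0 = 0
p = 3; digits c_i = Σ_j d_{ij}·3^j, 0 ≤ d_{ij} < 3:
  c_1 = 2 = 2·3^0
  c_2 = 2 = 2·3^0
  c_3 = 0
  c_4 = 0
  c_5 = 2 = 2·3^0
  c_6 = 1 = 1·3^0
  c_7 = 2 = 2·3^0
  c_8 = 0
λ_0 = (2, 2, 0, 0, 2, 1, 2, 0)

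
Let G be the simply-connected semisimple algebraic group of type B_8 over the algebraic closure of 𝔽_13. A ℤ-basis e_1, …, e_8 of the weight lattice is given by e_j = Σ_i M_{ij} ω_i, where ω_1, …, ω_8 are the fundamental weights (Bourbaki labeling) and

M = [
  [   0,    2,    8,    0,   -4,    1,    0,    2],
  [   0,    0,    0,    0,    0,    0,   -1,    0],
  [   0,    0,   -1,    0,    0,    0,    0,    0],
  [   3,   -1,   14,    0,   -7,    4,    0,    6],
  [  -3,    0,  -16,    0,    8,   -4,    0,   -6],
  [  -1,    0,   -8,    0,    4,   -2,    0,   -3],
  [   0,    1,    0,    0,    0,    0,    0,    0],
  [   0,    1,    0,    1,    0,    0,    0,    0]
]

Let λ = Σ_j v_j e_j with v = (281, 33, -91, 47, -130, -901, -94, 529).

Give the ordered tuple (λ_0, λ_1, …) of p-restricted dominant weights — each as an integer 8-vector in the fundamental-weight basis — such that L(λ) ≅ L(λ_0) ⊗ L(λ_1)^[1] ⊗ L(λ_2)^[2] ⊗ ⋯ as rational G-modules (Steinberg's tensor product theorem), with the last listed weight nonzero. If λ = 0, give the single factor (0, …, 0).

Change of basis e → ω: c = M·v where v = (281, 33, -91, 47, -130, -901, -94, 529):
  c_1 = 0·281 + 2·33 + (8)·(-91) + 0·47 + (-4)·(-130) + (1)·(-901) + (0)·(-94) + 2·529 = 15
  c_2 = 0·281 + 0·33 + (0)·(-91) + 0·47 + (0)·(-130) + (0)·(-901) + (-1)·(-94) + 0·529 = 94
  c_3 = 0·281 + 0·33 + (-1)·(-91) + 0·47 + (0)·(-130) + (0)·(-901) + (0)·(-94) + 0·529 = 91
  c_4 = 3·281 + (-1)·(33) + (14)·(-91) + 0·47 + (-7)·(-130) + (4)·(-901) + (0)·(-94) + 6·529 = 16
  c_5 = (-3)·(281) + 0·33 + (-16)·(-91) + 0·47 + (8)·(-130) + (-4)·(-901) + (0)·(-94) + (-6)·(529) = 3
  c_6 = (-1)·(281) + 0·33 + (-8)·(-91) + 0·47 + (4)·(-130) + (-2)·(-901) + (0)·(-94) + (-3)·(529) = 142
  c_7 = 0·281 + 1·33 + (0)·(-91) + 0·47 + (0)·(-130) + (0)·(-901) + (0)·(-94) + 0·529 = 33
  c_8 = 0·281 + 1·33 + (0)·(-91) + 1·47 + (0)·(-130) + (0)·(-901) + (0)·(-94) + 0·529 = 80
Base-13 expansion of each c_i:
  c_1 = 15 = 2·13^0 + 1·13^1
  c_2 = 94 = 3·13^0 + 7·13^1
  c_3 = 91 = 0·13^0 + 7·13^1
  c_4 = 16 = 3·13^0 + 1·13^1
  c_5 = 3 = 3·13^0
  c_6 = 142 = 12·13^0 + 10·13^1
  c_7 = 33 = 7·13^0 + 2·13^1
  c_8 = 80 = 2·13^0 + 6·13^1
λ_0 = (2, 3, 0, 3, 3, 12, 7, 2)
λ_1 = (1, 7, 7, 1, 0, 10, 2, 6)

((2, 3, 0, 3, 3, 12, 7, 2), (1, 7, 7, 1, 0, 10, 2, 6))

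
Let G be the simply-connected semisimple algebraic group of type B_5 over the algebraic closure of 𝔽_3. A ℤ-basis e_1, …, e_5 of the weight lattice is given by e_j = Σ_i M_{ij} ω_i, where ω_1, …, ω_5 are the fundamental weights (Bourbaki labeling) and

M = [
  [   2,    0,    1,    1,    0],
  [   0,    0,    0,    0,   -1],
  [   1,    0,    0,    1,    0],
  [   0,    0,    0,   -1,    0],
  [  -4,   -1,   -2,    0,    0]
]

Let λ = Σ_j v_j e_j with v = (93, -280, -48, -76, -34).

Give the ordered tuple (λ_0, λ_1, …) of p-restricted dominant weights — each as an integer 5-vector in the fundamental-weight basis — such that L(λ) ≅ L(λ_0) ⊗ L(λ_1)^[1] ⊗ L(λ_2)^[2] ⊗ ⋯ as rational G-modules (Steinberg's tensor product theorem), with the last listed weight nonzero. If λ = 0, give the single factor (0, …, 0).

ω-coordinates c = M·v, v = (93, -280, -48, -76, -34):
  c_1 = 2·93 + (0)·(-280) + (1)·(-48) + (1)·(-76) + (0)·(-34) = 62
  c_2 = 0·93 + (0)·(-280) + (0)·(-48) + (0)·(-76) + (-1)·(-34) = 34
  c_3 = 1·93 + (0)·(-280) + (0)·(-48) + (1)·(-76) + (0)·(-34) = 17
  c_4 = 0·93 + (0)·(-280) + (0)·(-48) + (-1)·(-76) + (0)·(-34) = 76
  c_5 = (-4)·(93) + (-1)·(-280) + (-2)·(-48) + (0)·(-76) + (0)·(-34) = 4
Expand coordinatewise in base 3:
  c_1 = 62 = 2·3^0 + 2·3^1 + 0·3^2 + 2·3^3
  c_2 = 34 = 1·3^0 + 2·3^1 + 0·3^2 + 1·3^3
  c_3 = 17 = 2·3^0 + 2·3^1 + 1·3^2
  c_4 = 76 = 1·3^0 + 1·3^1 + 2·3^2 + 2·3^3
  c_5 = 4 = 1·3^0 + 1·3^1
Factor λ_0 = (2, 1, 2, 1, 1)
Factor λ_1 = (2, 2, 2, 1, 1)
Factor λ_2 = (0, 0, 1, 2, 0)
Factor λ_3 = (2, 1, 0, 2, 0)

((2, 1, 2, 1, 1), (2, 2, 2, 1, 1), (0, 0, 1, 2, 0), (2, 1, 0, 2, 0))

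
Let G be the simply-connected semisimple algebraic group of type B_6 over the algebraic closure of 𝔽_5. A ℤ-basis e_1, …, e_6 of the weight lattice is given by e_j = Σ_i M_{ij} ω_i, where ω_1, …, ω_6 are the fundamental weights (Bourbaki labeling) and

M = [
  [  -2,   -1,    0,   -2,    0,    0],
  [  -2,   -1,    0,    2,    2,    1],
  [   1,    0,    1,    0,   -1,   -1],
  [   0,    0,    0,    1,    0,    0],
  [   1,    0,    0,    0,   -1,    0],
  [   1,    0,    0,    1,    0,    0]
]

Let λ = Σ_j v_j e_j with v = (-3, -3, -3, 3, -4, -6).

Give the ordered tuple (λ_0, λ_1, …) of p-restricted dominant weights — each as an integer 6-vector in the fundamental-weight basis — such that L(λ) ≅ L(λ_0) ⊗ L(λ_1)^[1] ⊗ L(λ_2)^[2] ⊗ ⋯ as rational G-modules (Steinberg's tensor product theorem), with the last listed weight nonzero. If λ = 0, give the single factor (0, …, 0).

In the fundamental-weight basis, λ has coordinates c = M·v (v = (-3, -3, -3, 3, -4, -6)):
  c_1 = (-2)·(-3) + (-1)·(-3) + (0)·(-3) + (-2)·(3) + (0)·(-4) + (0)·(-6) = 3
  c_2 = (-2)·(-3) + (-1)·(-3) + (0)·(-3) + (2)·(3) + (2)·(-4) + (1)·(-6) = 1
  c_3 = (1)·(-3) + (0)·(-3) + (1)·(-3) + (0)·(3) + (-1)·(-4) + (-1)·(-6) = 4
  c_4 = (0)·(-3) + (0)·(-3) + (0)·(-3) + (1)·(3) + (0)·(-4) + (0)·(-6) = 3
  c_5 = (1)·(-3) + (0)·(-3) + (0)·(-3) + (0)·(3) + (-1)·(-4) + (0)·(-6) = 1
  c_6 = (1)·(-3) + (0)·(-3) + (0)·(-3) + (1)·(3) + (0)·(-4) + (0)·(-6) = 0
p = 5; digits c_i = Σ_j d_{ij}·5^j, 0 ≤ d_{ij} < 5:
  c_1 = 3 = 3·5^0
  c_2 = 1 = 1·5^0
  c_3 = 4 = 4·5^0
  c_4 = 3 = 3·5^0
  c_5 = 1 = 1·5^0
  c_6 = 0
Factor λ_0 = (3, 1, 4, 3, 1, 0)

((3, 1, 4, 3, 1, 0),)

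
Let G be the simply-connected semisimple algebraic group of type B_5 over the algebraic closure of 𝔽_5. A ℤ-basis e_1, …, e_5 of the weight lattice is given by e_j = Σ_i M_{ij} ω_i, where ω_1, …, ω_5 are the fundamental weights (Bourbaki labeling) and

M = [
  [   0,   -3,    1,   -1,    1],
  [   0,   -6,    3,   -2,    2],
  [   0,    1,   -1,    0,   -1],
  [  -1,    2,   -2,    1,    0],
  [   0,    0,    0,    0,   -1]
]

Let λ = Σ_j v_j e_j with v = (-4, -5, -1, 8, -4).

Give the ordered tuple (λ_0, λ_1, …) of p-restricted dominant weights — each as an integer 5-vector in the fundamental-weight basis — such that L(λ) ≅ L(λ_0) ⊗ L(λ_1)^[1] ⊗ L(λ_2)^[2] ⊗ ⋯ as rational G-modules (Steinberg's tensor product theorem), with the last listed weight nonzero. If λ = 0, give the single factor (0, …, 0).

((2, 3, 0, 4, 4),)

Change of basis e → ω: c = M·v where v = (-4, -5, -1, 8, -4):
  c_1 = (0)·(-4) + (-3)·(-5) + (1)·(-1) + (-1)·(8) + (1)·(-4) = 2
  c_2 = (0)·(-4) + (-6)·(-5) + (3)·(-1) + (-2)·(8) + (2)·(-4) = 3
  c_3 = (0)·(-4) + (1)·(-5) + (-1)·(-1) + (0)·(8) + (-1)·(-4) = 0
  c_4 = (-1)·(-4) + (2)·(-5) + (-2)·(-1) + (1)·(8) + (0)·(-4) = 4
  c_5 = (0)·(-4) + (0)·(-5) + (0)·(-1) + (0)·(8) + (-1)·(-4) = 4
Base-5 expansion of each c_i:
  c_1 = 2 = 2·5^0
  c_2 = 3 = 3·5^0
  c_3 = 0
  c_4 = 4 = 4·5^0
  c_5 = 4 = 4·5^0
Factor λ_0 = (2, 3, 0, 4, 4)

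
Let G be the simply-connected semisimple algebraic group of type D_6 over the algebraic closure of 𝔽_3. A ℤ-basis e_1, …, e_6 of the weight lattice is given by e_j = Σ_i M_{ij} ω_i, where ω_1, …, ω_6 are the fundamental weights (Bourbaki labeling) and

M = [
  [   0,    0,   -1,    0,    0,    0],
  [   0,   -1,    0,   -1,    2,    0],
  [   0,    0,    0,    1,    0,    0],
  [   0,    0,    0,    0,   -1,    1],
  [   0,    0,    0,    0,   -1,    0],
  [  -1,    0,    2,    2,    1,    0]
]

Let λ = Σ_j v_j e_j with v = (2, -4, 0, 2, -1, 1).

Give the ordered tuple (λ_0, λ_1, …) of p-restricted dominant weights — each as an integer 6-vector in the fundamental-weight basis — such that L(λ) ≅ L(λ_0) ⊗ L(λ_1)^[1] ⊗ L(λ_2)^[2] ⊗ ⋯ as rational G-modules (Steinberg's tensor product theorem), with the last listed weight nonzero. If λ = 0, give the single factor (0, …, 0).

Compute c_i = Σ_j M_{ij} v_j with v = (2, -4, 0, 2, -1, 1):
  c_1 = (0)·(2) + (0)·(-4) + (-1)·(0) + (0)·(2) + (0)·(-1) + (0)·(1) = 0
  c_2 = (0)·(2) + (-1)·(-4) + (0)·(0) + (-1)·(2) + (2)·(-1) + (0)·(1) = 0
  c_3 = (0)·(2) + (0)·(-4) + (0)·(0) + (1)·(2) + (0)·(-1) + (0)·(1) = 2
  c_4 = (0)·(2) + (0)·(-4) + (0)·(0) + (0)·(2) + (-1)·(-1) + (1)·(1) = 2
  c_5 = (0)·(2) + (0)·(-4) + (0)·(0) + (0)·(2) + (-1)·(-1) + (0)·(1) = 1
  c_6 = (-1)·(2) + (0)·(-4) + (2)·(0) + (2)·(2) + (1)·(-1) + (0)·(1) = 1
Base-3 expansion of each c_i:
  c_1 = 0
  c_2 = 0
  c_3 = 2 = 2·3^0
  c_4 = 2 = 2·3^0
  c_5 = 1 = 1·3^0
  c_6 = 1 = 1·3^0
λ_0 = (0, 0, 2, 2, 1, 1)

((0, 0, 2, 2, 1, 1),)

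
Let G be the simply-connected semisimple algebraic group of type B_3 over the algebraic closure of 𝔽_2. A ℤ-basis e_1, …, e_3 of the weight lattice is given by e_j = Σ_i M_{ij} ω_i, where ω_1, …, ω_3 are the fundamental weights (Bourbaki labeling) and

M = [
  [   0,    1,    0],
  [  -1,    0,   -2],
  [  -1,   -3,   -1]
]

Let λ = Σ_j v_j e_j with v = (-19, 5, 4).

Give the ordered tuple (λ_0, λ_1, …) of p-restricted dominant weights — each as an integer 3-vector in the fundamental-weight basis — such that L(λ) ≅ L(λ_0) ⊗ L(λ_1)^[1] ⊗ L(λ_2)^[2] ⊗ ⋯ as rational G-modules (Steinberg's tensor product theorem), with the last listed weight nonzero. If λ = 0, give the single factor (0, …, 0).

((1, 1, 0), (0, 1, 0), (1, 0, 0), (0, 1, 0))

In the fundamental-weight basis, λ has coordinates c = M·v (v = (-19, 5, 4)):
  c_1 = (0)·(-19) + (1)·(5) + (0)·(4) = 5
  c_2 = (-1)·(-19) + (0)·(5) + (-2)·(4) = 11
  c_3 = (-1)·(-19) + (-3)·(5) + (-1)·(4) = 0
Expand coordinatewise in base 2:
  c_1 = 5 = 1·2^0 + 0·2^1 + 1·2^2
  c_2 = 11 = 1·2^0 + 1·2^1 + 0·2^2 + 1·2^3
  c_3 = 0
p-restricted factor λ_0 = (1, 1, 0)
p-restricted factor λ_1 = (0, 1, 0)
p-restricted factor λ_2 = (1, 0, 0)
p-restricted factor λ_3 = (0, 1, 0)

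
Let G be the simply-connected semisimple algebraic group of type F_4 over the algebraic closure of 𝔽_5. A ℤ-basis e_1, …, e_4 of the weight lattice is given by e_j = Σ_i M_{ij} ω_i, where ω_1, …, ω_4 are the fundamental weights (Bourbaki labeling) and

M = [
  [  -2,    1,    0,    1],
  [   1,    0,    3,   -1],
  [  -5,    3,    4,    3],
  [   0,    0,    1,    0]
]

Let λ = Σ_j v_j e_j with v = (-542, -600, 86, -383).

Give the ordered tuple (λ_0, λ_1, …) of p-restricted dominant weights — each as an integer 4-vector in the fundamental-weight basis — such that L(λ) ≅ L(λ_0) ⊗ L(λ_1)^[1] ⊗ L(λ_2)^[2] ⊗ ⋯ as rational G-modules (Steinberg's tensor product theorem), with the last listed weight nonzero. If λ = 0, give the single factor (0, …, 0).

In the fundamental-weight basis, λ has coordinates c = M·v (v = (-542, -600, 86, -383)):
  c_1 = (-2)·(-542) + (1)·(-600) + 0·86 + (1)·(-383) = 101
  c_2 = (1)·(-542) + (0)·(-600) + 3·86 + (-1)·(-383) = 99
  c_3 = (-5)·(-542) + (3)·(-600) + 4·86 + (3)·(-383) = 105
  c_4 = (0)·(-542) + (0)·(-600) + 1·86 + (0)·(-383) = 86
p = 5; digits c_i = Σ_j d_{ij}·5^j, 0 ≤ d_{ij} < 5:
  c_1 = 101 = 1·5^0 + 0·5^1 + 4·5^2
  c_2 = 99 = 4·5^0 + 4·5^1 + 3·5^2
  c_3 = 105 = 0·5^0 + 1·5^1 + 4·5^2
  c_4 = 86 = 1·5^0 + 2·5^1 + 3·5^2
Factor λ_0 = (1, 4, 0, 1)
Factor λ_1 = (0, 4, 1, 2)
Factor λ_2 = (4, 3, 4, 3)

((1, 4, 0, 1), (0, 4, 1, 2), (4, 3, 4, 3))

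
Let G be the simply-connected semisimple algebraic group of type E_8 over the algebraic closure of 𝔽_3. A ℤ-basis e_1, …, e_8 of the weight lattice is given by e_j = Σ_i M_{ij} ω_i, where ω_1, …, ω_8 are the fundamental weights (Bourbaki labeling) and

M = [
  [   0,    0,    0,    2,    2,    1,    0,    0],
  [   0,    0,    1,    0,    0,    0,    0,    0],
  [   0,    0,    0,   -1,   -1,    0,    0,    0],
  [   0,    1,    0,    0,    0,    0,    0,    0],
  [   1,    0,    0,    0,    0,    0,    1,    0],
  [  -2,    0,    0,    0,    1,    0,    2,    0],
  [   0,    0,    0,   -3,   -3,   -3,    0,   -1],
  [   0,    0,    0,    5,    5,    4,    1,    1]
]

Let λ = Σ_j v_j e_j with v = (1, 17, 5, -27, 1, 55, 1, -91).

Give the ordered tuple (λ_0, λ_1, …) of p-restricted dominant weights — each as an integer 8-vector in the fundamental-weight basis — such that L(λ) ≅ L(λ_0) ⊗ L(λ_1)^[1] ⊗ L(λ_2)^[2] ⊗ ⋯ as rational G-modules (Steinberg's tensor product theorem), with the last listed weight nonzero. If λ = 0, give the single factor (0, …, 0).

((0, 2, 2, 2, 2, 1, 1, 0), (1, 1, 2, 2, 0, 0, 1, 0), (0, 0, 2, 1, 0, 0, 0, 0))

In the fundamental-weight basis, λ has coordinates c = M·v (v = (1, 17, 5, -27, 1, 55, 1, -91)):
  c_1 = (0)·(1) + (0)·(17) + (0)·(5) + (2)·(-27) + (2)·(1) + (1)·(55) + (0)·(1) + (0)·(-91) = 3
  c_2 = (0)·(1) + (0)·(17) + (1)·(5) + (0)·(-27) + (0)·(1) + (0)·(55) + (0)·(1) + (0)·(-91) = 5
  c_3 = (0)·(1) + (0)·(17) + (0)·(5) + (-1)·(-27) + (-1)·(1) + (0)·(55) + (0)·(1) + (0)·(-91) = 26
  c_4 = (0)·(1) + (1)·(17) + (0)·(5) + (0)·(-27) + (0)·(1) + (0)·(55) + (0)·(1) + (0)·(-91) = 17
  c_5 = (1)·(1) + (0)·(17) + (0)·(5) + (0)·(-27) + (0)·(1) + (0)·(55) + (1)·(1) + (0)·(-91) = 2
  c_6 = (-2)·(1) + (0)·(17) + (0)·(5) + (0)·(-27) + (1)·(1) + (0)·(55) + (2)·(1) + (0)·(-91) = 1
  c_7 = (0)·(1) + (0)·(17) + (0)·(5) + (-3)·(-27) + (-3)·(1) + (-3)·(55) + (0)·(1) + (-1)·(-91) = 4
  c_8 = (0)·(1) + (0)·(17) + (0)·(5) + (5)·(-27) + (5)·(1) + (4)·(55) + (1)·(1) + (1)·(-91) = 0
Writing each c_i in base p = 3:
  c_1 = 3 = 0·3^0 + 1·3^1
  c_2 = 5 = 2·3^0 + 1·3^1
  c_3 = 26 = 2·3^0 + 2·3^1 + 2·3^2
  c_4 = 17 = 2·3^0 + 2·3^1 + 1·3^2
  c_5 = 2 = 2·3^0
  c_6 = 1 = 1·3^0
  c_7 = 4 = 1·3^0 + 1·3^1
  c_8 = 0
p-restricted factor λ_0 = (0, 2, 2, 2, 2, 1, 1, 0)
p-restricted factor λ_1 = (1, 1, 2, 2, 0, 0, 1, 0)
p-restricted factor λ_2 = (0, 0, 2, 1, 0, 0, 0, 0)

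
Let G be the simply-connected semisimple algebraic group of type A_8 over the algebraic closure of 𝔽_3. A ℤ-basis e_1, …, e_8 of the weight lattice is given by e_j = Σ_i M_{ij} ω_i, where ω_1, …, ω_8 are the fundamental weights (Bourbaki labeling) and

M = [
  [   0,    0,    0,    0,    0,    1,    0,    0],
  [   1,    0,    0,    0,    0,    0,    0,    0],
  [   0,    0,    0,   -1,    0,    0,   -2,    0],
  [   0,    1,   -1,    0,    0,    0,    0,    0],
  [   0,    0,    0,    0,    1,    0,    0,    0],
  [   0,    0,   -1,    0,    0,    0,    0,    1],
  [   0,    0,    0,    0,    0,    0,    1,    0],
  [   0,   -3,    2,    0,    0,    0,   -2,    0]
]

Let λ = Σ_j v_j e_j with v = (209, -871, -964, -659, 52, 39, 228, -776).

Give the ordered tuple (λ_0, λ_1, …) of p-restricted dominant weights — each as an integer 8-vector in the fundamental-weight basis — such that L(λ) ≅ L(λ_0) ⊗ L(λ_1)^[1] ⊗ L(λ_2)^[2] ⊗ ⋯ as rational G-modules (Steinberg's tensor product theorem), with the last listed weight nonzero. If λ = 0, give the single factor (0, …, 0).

((0, 2, 2, 0, 1, 2, 0, 1), (1, 0, 1, 1, 2, 2, 1, 1), (1, 2, 1, 1, 2, 2, 1, 1), (1, 1, 1, 0, 1, 0, 2, 2), (0, 2, 2, 1, 0, 2, 2, 2))

ω-coordinates c = M·v, v = (209, -871, -964, -659, 52, 39, 228, -776):
  c_1 = 0*209 + 0*-871 + 0*-964 + 0*-659 + 0*52 + 1*39 + 0*228 + 0*-776 = 39
  c_2 = 1*209 + 0*-871 + 0*-964 + 0*-659 + 0*52 + 0*39 + 0*228 + 0*-776 = 209
  c_3 = 0*209 + 0*-871 + 0*-964 + -1*-659 + 0*52 + 0*39 + -2*228 + 0*-776 = 203
  c_4 = 0*209 + 1*-871 + -1*-964 + 0*-659 + 0*52 + 0*39 + 0*228 + 0*-776 = 93
  c_5 = 0*209 + 0*-871 + 0*-964 + 0*-659 + 1*52 + 0*39 + 0*228 + 0*-776 = 52
  c_6 = 0*209 + 0*-871 + -1*-964 + 0*-659 + 0*52 + 0*39 + 0*228 + 1*-776 = 188
  c_7 = 0*209 + 0*-871 + 0*-964 + 0*-659 + 0*52 + 0*39 + 1*228 + 0*-776 = 228
  c_8 = 0*209 + -3*-871 + 2*-964 + 0*-659 + 0*52 + 0*39 + -2*228 + 0*-776 = 229
Writing each c_i in base p = 3:
  c_1 = 39 = 0·3^0 + 1·3^1 + 1·3^2 + 1·3^3
  c_2 = 209 = 2·3^0 + 0·3^1 + 2·3^2 + 1·3^3 + 2·3^4
  c_3 = 203 = 2·3^0 + 1·3^1 + 1·3^2 + 1·3^3 + 2·3^4
  c_4 = 93 = 0·3^0 + 1·3^1 + 1·3^2 + 0·3^3 + 1·3^4
  c_5 = 52 = 1·3^0 + 2·3^1 + 2·3^2 + 1·3^3
  c_6 = 188 = 2·3^0 + 2·3^1 + 2·3^2 + 0·3^3 + 2·3^4
  c_7 = 228 = 0·3^0 + 1·3^1 + 1·3^2 + 2·3^3 + 2·3^4
  c_8 = 229 = 1·3^0 + 1·3^1 + 1·3^2 + 2·3^3 + 2·3^4
Factor λ_0 = (0, 2, 2, 0, 1, 2, 0, 1)
Factor λ_1 = (1, 0, 1, 1, 2, 2, 1, 1)
Factor λ_2 = (1, 2, 1, 1, 2, 2, 1, 1)
Factor λ_3 = (1, 1, 1, 0, 1, 0, 2, 2)
Factor λ_4 = (0, 2, 2, 1, 0, 2, 2, 2)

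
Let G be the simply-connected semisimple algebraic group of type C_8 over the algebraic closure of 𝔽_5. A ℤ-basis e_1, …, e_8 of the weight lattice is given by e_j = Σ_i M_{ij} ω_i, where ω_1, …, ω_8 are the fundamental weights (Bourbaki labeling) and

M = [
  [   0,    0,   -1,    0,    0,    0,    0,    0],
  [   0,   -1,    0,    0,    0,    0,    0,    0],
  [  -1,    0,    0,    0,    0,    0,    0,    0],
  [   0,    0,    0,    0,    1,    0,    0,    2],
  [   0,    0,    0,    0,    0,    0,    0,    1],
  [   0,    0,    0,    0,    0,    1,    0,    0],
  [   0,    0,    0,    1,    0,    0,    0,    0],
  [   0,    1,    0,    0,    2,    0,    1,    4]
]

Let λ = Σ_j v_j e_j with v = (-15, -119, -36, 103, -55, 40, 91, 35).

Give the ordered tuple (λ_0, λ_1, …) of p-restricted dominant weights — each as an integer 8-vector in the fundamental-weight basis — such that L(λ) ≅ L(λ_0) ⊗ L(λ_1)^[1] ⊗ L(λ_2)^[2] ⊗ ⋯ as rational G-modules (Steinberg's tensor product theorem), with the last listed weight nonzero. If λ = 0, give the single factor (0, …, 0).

Change of basis e → ω: c = M·v where v = (-15, -119, -36, 103, -55, 40, 91, 35):
  c_1 = 0*-15 + 0*-119 + -1*-36 + 0*103 + 0*-55 + 0*40 + 0*91 + 0*35 = 36
  c_2 = 0*-15 + -1*-119 + 0*-36 + 0*103 + 0*-55 + 0*40 + 0*91 + 0*35 = 119
  c_3 = -1*-15 + 0*-119 + 0*-36 + 0*103 + 0*-55 + 0*40 + 0*91 + 0*35 = 15
  c_4 = 0*-15 + 0*-119 + 0*-36 + 0*103 + 1*-55 + 0*40 + 0*91 + 2*35 = 15
  c_5 = 0*-15 + 0*-119 + 0*-36 + 0*103 + 0*-55 + 0*40 + 0*91 + 1*35 = 35
  c_6 = 0*-15 + 0*-119 + 0*-36 + 0*103 + 0*-55 + 1*40 + 0*91 + 0*35 = 40
  c_7 = 0*-15 + 0*-119 + 0*-36 + 1*103 + 0*-55 + 0*40 + 0*91 + 0*35 = 103
  c_8 = 0*-15 + 1*-119 + 0*-36 + 0*103 + 2*-55 + 0*40 + 1*91 + 4*35 = 2
Expand coordinatewise in base 5:
  c_1 = 36 = 1·5^0 + 2·5^1 + 1·5^2
  c_2 = 119 = 4·5^0 + 3·5^1 + 4·5^2
  c_3 = 15 = 0·5^0 + 3·5^1
  c_4 = 15 = 0·5^0 + 3·5^1
  c_5 = 35 = 0·5^0 + 2·5^1 + 1·5^2
  c_6 = 40 = 0·5^0 + 3·5^1 + 1·5^2
  c_7 = 103 = 3·5^0 + 0·5^1 + 4·5^2
  c_8 = 2 = 2·5^0
p-restricted factor λ_0 = (1, 4, 0, 0, 0, 0, 3, 2)
p-restricted factor λ_1 = (2, 3, 3, 3, 2, 3, 0, 0)
p-restricted factor λ_2 = (1, 4, 0, 0, 1, 1, 4, 0)

((1, 4, 0, 0, 0, 0, 3, 2), (2, 3, 3, 3, 2, 3, 0, 0), (1, 4, 0, 0, 1, 1, 4, 0))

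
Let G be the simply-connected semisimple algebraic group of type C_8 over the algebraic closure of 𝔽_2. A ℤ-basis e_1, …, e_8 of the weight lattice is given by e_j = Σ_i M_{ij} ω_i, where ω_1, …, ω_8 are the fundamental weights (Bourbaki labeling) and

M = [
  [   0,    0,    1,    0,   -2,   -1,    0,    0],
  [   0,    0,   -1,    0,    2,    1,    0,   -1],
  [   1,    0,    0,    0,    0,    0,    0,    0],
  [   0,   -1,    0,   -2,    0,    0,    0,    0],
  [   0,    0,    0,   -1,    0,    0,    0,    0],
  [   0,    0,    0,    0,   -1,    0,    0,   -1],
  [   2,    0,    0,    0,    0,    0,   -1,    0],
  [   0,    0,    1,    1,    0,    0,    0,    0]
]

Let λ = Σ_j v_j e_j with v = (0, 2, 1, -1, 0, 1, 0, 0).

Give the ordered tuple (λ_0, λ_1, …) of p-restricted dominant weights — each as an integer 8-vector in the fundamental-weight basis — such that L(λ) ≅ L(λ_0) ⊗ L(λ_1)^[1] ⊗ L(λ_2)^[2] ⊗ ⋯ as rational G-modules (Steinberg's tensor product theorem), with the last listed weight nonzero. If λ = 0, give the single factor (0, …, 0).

((0, 0, 0, 0, 1, 0, 0, 0),)

Compute c_i = Σ_j M_{ij} v_j with v = (0, 2, 1, -1, 0, 1, 0, 0):
  c_1 = 0·0 + 0·2 + 1·1 + (0)·(-1) + (-2)·(0) + (-1)·(1) + 0·0 + 0·0 = 0
  c_2 = 0·0 + 0·2 + (-1)·(1) + (0)·(-1) + 2·0 + 1·1 + 0·0 + (-1)·(0) = 0
  c_3 = 1·0 + 0·2 + 0·1 + (0)·(-1) + 0·0 + 0·1 + 0·0 + 0·0 = 0
  c_4 = 0·0 + (-1)·(2) + 0·1 + (-2)·(-1) + 0·0 + 0·1 + 0·0 + 0·0 = 0
  c_5 = 0·0 + 0·2 + 0·1 + (-1)·(-1) + 0·0 + 0·1 + 0·0 + 0·0 = 1
  c_6 = 0·0 + 0·2 + 0·1 + (0)·(-1) + (-1)·(0) + 0·1 + 0·0 + (-1)·(0) = 0
  c_7 = 2·0 + 0·2 + 0·1 + (0)·(-1) + 0·0 + 0·1 + (-1)·(0) + 0·0 = 0
  c_8 = 0·0 + 0·2 + 1·1 + (1)·(-1) + 0·0 + 0·1 + 0·0 + 0·0 = 0
Writing each c_i in base p = 2:
  c_1 = 0
  c_2 = 0
  c_3 = 0
  c_4 = 0
  c_5 = 1 = 1·2^0
  c_6 = 0
  c_7 = 0
  c_8 = 0
Factor λ_0 = (0, 0, 0, 0, 1, 0, 0, 0)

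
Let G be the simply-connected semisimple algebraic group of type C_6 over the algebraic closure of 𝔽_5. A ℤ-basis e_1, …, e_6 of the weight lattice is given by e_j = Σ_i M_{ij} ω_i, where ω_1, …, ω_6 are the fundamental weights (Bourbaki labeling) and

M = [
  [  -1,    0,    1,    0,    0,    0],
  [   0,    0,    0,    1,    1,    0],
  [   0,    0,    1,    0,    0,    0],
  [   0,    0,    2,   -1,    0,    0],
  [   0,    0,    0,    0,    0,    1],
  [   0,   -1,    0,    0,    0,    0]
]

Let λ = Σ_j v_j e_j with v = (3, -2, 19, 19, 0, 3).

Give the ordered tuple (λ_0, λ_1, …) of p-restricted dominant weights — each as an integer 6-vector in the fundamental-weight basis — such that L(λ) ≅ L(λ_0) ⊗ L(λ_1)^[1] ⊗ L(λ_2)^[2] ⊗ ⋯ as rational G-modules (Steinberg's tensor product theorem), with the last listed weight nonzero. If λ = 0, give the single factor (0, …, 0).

((1, 4, 4, 4, 3, 2), (3, 3, 3, 3, 0, 0))

Compute c_i = Σ_j M_{ij} v_j with v = (3, -2, 19, 19, 0, 3):
  c_1 = (-1)·(3) + (0)·(-2) + (1)·(19) + (0)·(19) + (0)·(0) + (0)·(3) = 16
  c_2 = (0)·(3) + (0)·(-2) + (0)·(19) + (1)·(19) + (1)·(0) + (0)·(3) = 19
  c_3 = (0)·(3) + (0)·(-2) + (1)·(19) + (0)·(19) + (0)·(0) + (0)·(3) = 19
  c_4 = (0)·(3) + (0)·(-2) + (2)·(19) + (-1)·(19) + (0)·(0) + (0)·(3) = 19
  c_5 = (0)·(3) + (0)·(-2) + (0)·(19) + (0)·(19) + (0)·(0) + (1)·(3) = 3
  c_6 = (0)·(3) + (-1)·(-2) + (0)·(19) + (0)·(19) + (0)·(0) + (0)·(3) = 2
Expand coordinatewise in base 5:
  c_1 = 16 = 1·5^0 + 3·5^1
  c_2 = 19 = 4·5^0 + 3·5^1
  c_3 = 19 = 4·5^0 + 3·5^1
  c_4 = 19 = 4·5^0 + 3·5^1
  c_5 = 3 = 3·5^0
  c_6 = 2 = 2·5^0
Factor λ_0 = (1, 4, 4, 4, 3, 2)
Factor λ_1 = (3, 3, 3, 3, 0, 0)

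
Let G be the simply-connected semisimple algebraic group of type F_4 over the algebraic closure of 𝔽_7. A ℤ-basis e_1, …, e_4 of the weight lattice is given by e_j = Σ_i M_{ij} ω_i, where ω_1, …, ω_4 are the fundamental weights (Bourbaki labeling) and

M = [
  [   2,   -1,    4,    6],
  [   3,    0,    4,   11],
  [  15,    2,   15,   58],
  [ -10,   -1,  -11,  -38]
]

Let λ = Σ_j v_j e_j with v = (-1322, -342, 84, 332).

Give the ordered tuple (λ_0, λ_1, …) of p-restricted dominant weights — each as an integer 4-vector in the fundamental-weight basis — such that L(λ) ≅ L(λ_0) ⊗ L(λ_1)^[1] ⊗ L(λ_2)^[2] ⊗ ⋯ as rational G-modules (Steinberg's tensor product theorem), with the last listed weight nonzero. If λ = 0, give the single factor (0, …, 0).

((5, 1, 2, 1), (3, 3, 0, 3))

Converting to the ω-basis (c_i = row i of M dotted with v = (-1322, -342, 84, 332)):
  c_1 = (2)·(-1322) + (-1)·(-342) + 4·84 + 6·332 = 26
  c_2 = (3)·(-1322) + (0)·(-342) + 4·84 + 11·332 = 22
  c_3 = (15)·(-1322) + (2)·(-342) + 15·84 + 58·332 = 2
  c_4 = (-10)·(-1322) + (-1)·(-342) + (-11)·(84) + (-38)·(332) = 22
Expand coordinatewise in base 7:
  c_1 = 26 = 5·7^0 + 3·7^1
  c_2 = 22 = 1·7^0 + 3·7^1
  c_3 = 2 = 2·7^0
  c_4 = 22 = 1·7^0 + 3·7^1
Factor λ_0 = (5, 1, 2, 1)
Factor λ_1 = (3, 3, 0, 3)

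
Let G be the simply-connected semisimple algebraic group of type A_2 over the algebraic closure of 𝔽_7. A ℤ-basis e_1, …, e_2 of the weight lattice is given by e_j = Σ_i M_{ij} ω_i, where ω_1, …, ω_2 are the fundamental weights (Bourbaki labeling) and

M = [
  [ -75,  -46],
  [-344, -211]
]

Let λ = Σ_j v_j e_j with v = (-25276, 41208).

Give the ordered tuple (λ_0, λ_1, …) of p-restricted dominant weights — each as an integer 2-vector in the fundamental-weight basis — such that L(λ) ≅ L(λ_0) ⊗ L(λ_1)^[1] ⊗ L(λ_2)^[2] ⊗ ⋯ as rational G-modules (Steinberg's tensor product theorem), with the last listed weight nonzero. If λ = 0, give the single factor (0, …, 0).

((6, 0), (4, 1), (2, 1))

ω-coordinates c = M·v, v = (-25276, 41208):
  c_1 = -75*-25276 + -46*41208 = 132
  c_2 = -344*-25276 + -211*41208 = 56
Base-7 expansion of each c_i:
  c_1 = 132 = 6·7^0 + 4·7^1 + 2·7^2
  c_2 = 56 = 0·7^0 + 1·7^1 + 1·7^2
λ_0 = (6, 0)
λ_1 = (4, 1)
λ_2 = (2, 1)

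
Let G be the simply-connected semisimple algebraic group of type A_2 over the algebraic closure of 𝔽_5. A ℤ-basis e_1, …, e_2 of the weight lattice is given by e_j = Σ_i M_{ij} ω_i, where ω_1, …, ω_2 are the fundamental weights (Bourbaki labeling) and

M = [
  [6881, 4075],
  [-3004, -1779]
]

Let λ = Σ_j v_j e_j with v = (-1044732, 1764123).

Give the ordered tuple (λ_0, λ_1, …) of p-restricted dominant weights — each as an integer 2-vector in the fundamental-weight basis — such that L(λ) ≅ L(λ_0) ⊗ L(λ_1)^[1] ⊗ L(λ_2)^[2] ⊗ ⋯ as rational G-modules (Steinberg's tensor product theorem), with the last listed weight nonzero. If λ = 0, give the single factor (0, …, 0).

((3, 1), (1, 2), (3, 4), (2, 0))

Change of basis e → ω: c = M·v where v = (-1044732, 1764123):
  c_1 = (6881)·(-1044732) + (4075)·(1764123) = 333
  c_2 = (-3004)·(-1044732) + (-1779)·(1764123) = 111
Writing each c_i in base p = 5:
  c_1 = 333 = 3·5^0 + 1·5^1 + 3·5^2 + 2·5^3
  c_2 = 111 = 1·5^0 + 2·5^1 + 4·5^2
λ_0 = (3, 1)
λ_1 = (1, 2)
λ_2 = (3, 4)
λ_3 = (2, 0)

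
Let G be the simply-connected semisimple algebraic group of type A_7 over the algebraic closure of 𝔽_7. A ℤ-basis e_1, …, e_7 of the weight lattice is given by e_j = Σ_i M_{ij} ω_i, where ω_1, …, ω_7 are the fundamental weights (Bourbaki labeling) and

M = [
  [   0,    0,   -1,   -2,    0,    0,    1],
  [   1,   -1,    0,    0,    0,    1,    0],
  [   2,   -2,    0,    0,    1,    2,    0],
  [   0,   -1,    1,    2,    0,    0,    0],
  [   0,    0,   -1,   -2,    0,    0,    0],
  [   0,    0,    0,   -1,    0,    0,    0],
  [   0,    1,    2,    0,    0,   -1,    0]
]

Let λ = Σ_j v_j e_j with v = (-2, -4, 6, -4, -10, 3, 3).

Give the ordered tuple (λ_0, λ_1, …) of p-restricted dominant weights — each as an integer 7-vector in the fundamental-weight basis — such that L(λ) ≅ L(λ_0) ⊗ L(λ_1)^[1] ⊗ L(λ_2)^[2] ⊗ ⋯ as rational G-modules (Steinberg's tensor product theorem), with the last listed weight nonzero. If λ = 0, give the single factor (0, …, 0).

Change of basis e → ω: c = M·v where v = (-2, -4, 6, -4, -10, 3, 3):
  c_1 = (0)·(-2) + (0)·(-4) + (-1)·(6) + (-2)·(-4) + (0)·(-10) + 0·3 + 1·3 = 5
  c_2 = (1)·(-2) + (-1)·(-4) + 0·6 + (0)·(-4) + (0)·(-10) + 1·3 + 0·3 = 5
  c_3 = (2)·(-2) + (-2)·(-4) + 0·6 + (0)·(-4) + (1)·(-10) + 2·3 + 0·3 = 0
  c_4 = (0)·(-2) + (-1)·(-4) + 1·6 + (2)·(-4) + (0)·(-10) + 0·3 + 0·3 = 2
  c_5 = (0)·(-2) + (0)·(-4) + (-1)·(6) + (-2)·(-4) + (0)·(-10) + 0·3 + 0·3 = 2
  c_6 = (0)·(-2) + (0)·(-4) + 0·6 + (-1)·(-4) + (0)·(-10) + 0·3 + 0·3 = 4
  c_7 = (0)·(-2) + (1)·(-4) + 2·6 + (0)·(-4) + (0)·(-10) + (-1)·(3) + 0·3 = 5
Writing each c_i in base p = 7:
  c_1 = 5 = 5·7^0
  c_2 = 5 = 5·7^0
  c_3 = 0
  c_4 = 2 = 2·7^0
  c_5 = 2 = 2·7^0
  c_6 = 4 = 4·7^0
  c_7 = 5 = 5·7^0
Factor λ_0 = (5, 5, 0, 2, 2, 4, 5)

((5, 5, 0, 2, 2, 4, 5),)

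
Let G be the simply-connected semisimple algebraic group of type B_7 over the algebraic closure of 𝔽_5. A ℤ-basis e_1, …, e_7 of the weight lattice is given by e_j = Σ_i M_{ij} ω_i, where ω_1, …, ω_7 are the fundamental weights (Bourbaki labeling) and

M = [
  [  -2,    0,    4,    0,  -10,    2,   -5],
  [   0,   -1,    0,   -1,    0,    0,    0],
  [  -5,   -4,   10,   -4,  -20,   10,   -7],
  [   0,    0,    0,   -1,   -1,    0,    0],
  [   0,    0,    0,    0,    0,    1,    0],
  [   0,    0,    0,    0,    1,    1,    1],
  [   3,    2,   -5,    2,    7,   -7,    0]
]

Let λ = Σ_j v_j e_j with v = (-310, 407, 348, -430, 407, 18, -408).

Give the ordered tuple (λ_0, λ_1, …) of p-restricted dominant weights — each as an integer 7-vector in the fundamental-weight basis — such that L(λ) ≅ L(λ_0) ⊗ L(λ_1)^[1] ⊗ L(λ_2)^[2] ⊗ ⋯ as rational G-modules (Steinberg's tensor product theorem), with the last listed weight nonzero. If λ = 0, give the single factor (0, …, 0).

((3, 3, 3, 3, 3, 2, 2), (3, 4, 3, 4, 3, 3, 1))

ω-coordinates c = M·v, v = (-310, 407, 348, -430, 407, 18, -408):
  c_1 = -2*-310 + 0*407 + 4*348 + 0*-430 + -10*407 + 2*18 + -5*-408 = 18
  c_2 = 0*-310 + -1*407 + 0*348 + -1*-430 + 0*407 + 0*18 + 0*-408 = 23
  c_3 = -5*-310 + -4*407 + 10*348 + -4*-430 + -20*407 + 10*18 + -7*-408 = 18
  c_4 = 0*-310 + 0*407 + 0*348 + -1*-430 + -1*407 + 0*18 + 0*-408 = 23
  c_5 = 0*-310 + 0*407 + 0*348 + 0*-430 + 0*407 + 1*18 + 0*-408 = 18
  c_6 = 0*-310 + 0*407 + 0*348 + 0*-430 + 1*407 + 1*18 + 1*-408 = 17
  c_7 = 3*-310 + 2*407 + -5*348 + 2*-430 + 7*407 + -7*18 + 0*-408 = 7
Base-5 expansion of each c_i:
  c_1 = 18 = 3·5^0 + 3·5^1
  c_2 = 23 = 3·5^0 + 4·5^1
  c_3 = 18 = 3·5^0 + 3·5^1
  c_4 = 23 = 3·5^0 + 4·5^1
  c_5 = 18 = 3·5^0 + 3·5^1
  c_6 = 17 = 2·5^0 + 3·5^1
  c_7 = 7 = 2·5^0 + 1·5^1
Factor λ_0 = (3, 3, 3, 3, 3, 2, 2)
Factor λ_1 = (3, 4, 3, 4, 3, 3, 1)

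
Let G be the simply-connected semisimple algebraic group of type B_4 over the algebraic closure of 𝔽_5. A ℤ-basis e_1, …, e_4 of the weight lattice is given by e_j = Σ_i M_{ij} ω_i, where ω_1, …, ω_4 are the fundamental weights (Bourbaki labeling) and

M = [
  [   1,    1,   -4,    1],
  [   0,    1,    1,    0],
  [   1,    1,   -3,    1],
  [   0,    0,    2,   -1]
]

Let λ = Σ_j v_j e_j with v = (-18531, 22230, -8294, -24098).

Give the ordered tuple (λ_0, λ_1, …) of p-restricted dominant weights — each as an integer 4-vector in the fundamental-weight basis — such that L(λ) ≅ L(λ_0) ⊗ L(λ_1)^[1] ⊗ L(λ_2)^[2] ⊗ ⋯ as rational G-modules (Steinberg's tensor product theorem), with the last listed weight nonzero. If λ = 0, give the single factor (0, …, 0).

Converting to the ω-basis (c_i = row i of M dotted with v = (-18531, 22230, -8294, -24098)):
  c_1 = (1)·(-18531) + (1)·(22230) + (-4)·(-8294) + (1)·(-24098) = 12777
  c_2 = (0)·(-18531) + (1)·(22230) + (1)·(-8294) + (0)·(-24098) = 13936
  c_3 = (1)·(-18531) + (1)·(22230) + (-3)·(-8294) + (1)·(-24098) = 4483
  c_4 = (0)·(-18531) + (0)·(22230) + (2)·(-8294) + (-1)·(-24098) = 7510
Writing each c_i in base p = 5:
  c_1 = 12777 = 2·5^0 + 0·5^1 + 1·5^2 + 2·5^3 + 0·5^4 + 4·5^5
  c_2 = 13936 = 1·5^0 + 2·5^1 + 2·5^2 + 1·5^3 + 2·5^4 + 4·5^5
  c_3 = 4483 = 3·5^0 + 1·5^1 + 4·5^2 + 0·5^3 + 2·5^4 + 1·5^5
  c_4 = 7510 = 0·5^0 + 2·5^1 + 0·5^2 + 0·5^3 + 2·5^4 + 2·5^5
λ_0 = (2, 1, 3, 0)
λ_1 = (0, 2, 1, 2)
λ_2 = (1, 2, 4, 0)
λ_3 = (2, 1, 0, 0)
λ_4 = (0, 2, 2, 2)
λ_5 = (4, 4, 1, 2)

((2, 1, 3, 0), (0, 2, 1, 2), (1, 2, 4, 0), (2, 1, 0, 0), (0, 2, 2, 2), (4, 4, 1, 2))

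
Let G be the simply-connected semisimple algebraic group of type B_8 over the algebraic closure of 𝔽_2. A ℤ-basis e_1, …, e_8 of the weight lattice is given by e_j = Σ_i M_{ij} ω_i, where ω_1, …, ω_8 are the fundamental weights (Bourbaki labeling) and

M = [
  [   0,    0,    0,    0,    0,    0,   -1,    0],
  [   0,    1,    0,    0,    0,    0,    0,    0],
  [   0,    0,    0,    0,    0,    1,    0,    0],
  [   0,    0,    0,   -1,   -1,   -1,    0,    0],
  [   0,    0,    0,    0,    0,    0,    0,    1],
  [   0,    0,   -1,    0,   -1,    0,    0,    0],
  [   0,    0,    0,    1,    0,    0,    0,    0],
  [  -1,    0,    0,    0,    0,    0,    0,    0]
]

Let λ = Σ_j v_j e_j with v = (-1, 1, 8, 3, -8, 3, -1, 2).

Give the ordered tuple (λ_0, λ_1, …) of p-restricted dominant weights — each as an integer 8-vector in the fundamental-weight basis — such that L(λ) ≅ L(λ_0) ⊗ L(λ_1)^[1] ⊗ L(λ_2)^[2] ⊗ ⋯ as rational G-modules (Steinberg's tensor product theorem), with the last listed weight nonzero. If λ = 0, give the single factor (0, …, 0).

Change of basis e → ω: c = M·v where v = (-1, 1, 8, 3, -8, 3, -1, 2):
  c_1 = 0*-1 + 0*1 + 0*8 + 0*3 + 0*-8 + 0*3 + -1*-1 + 0*2 = 1
  c_2 = 0*-1 + 1*1 + 0*8 + 0*3 + 0*-8 + 0*3 + 0*-1 + 0*2 = 1
  c_3 = 0*-1 + 0*1 + 0*8 + 0*3 + 0*-8 + 1*3 + 0*-1 + 0*2 = 3
  c_4 = 0*-1 + 0*1 + 0*8 + -1*3 + -1*-8 + -1*3 + 0*-1 + 0*2 = 2
  c_5 = 0*-1 + 0*1 + 0*8 + 0*3 + 0*-8 + 0*3 + 0*-1 + 1*2 = 2
  c_6 = 0*-1 + 0*1 + -1*8 + 0*3 + -1*-8 + 0*3 + 0*-1 + 0*2 = 0
  c_7 = 0*-1 + 0*1 + 0*8 + 1*3 + 0*-8 + 0*3 + 0*-1 + 0*2 = 3
  c_8 = -1*-1 + 0*1 + 0*8 + 0*3 + 0*-8 + 0*3 + 0*-1 + 0*2 = 1
Writing each c_i in base p = 2:
  c_1 = 1 = 1·2^0
  c_2 = 1 = 1·2^0
  c_3 = 3 = 1·2^0 + 1·2^1
  c_4 = 2 = 0·2^0 + 1·2^1
  c_5 = 2 = 0·2^0 + 1·2^1
  c_6 = 0
  c_7 = 3 = 1·2^0 + 1·2^1
  c_8 = 1 = 1·2^0
Factor λ_0 = (1, 1, 1, 0, 0, 0, 1, 1)
Factor λ_1 = (0, 0, 1, 1, 1, 0, 1, 0)

((1, 1, 1, 0, 0, 0, 1, 1), (0, 0, 1, 1, 1, 0, 1, 0))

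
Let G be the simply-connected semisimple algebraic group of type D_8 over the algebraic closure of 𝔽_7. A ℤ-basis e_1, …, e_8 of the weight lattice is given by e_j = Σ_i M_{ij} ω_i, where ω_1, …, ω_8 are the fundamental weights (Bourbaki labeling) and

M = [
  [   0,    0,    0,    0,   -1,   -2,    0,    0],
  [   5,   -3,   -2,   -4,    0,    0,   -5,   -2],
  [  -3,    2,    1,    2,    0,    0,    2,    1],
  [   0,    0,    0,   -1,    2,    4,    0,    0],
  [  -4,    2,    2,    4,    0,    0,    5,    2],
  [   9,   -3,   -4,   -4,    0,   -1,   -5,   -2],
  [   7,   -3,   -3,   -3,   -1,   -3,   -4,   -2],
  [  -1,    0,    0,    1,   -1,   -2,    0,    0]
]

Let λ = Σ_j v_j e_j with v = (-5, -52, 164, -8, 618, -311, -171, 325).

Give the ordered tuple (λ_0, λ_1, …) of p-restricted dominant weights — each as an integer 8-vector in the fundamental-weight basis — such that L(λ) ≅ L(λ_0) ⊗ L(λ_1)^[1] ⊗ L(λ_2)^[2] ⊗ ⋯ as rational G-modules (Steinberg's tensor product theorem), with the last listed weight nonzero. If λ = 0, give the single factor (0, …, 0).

((4, 5, 0, 0, 0, 3, 2, 1), (0, 5, 6, 0, 1, 0, 0, 0))

In the fundamental-weight basis, λ has coordinates c = M·v (v = (-5, -52, 164, -8, 618, -311, -171, 325)):
  c_1 = (0)·(-5) + (0)·(-52) + 0·164 + (0)·(-8) + (-1)·(618) + (-2)·(-311) + (0)·(-171) + 0·325 = 4
  c_2 = (5)·(-5) + (-3)·(-52) + (-2)·(164) + (-4)·(-8) + 0·618 + (0)·(-311) + (-5)·(-171) + (-2)·(325) = 40
  c_3 = (-3)·(-5) + (2)·(-52) + 1·164 + (2)·(-8) + 0·618 + (0)·(-311) + (2)·(-171) + 1·325 = 42
  c_4 = (0)·(-5) + (0)·(-52) + 0·164 + (-1)·(-8) + 2·618 + (4)·(-311) + (0)·(-171) + 0·325 = 0
  c_5 = (-4)·(-5) + (2)·(-52) + 2·164 + (4)·(-8) + 0·618 + (0)·(-311) + (5)·(-171) + 2·325 = 7
  c_6 = (9)·(-5) + (-3)·(-52) + (-4)·(164) + (-4)·(-8) + 0·618 + (-1)·(-311) + (-5)·(-171) + (-2)·(325) = 3
  c_7 = (7)·(-5) + (-3)·(-52) + (-3)·(164) + (-3)·(-8) + (-1)·(618) + (-3)·(-311) + (-4)·(-171) + (-2)·(325) = 2
  c_8 = (-1)·(-5) + (0)·(-52) + 0·164 + (1)·(-8) + (-1)·(618) + (-2)·(-311) + (0)·(-171) + 0·325 = 1
Writing each c_i in base p = 7:
  c_1 = 4 = 4·7^0
  c_2 = 40 = 5·7^0 + 5·7^1
  c_3 = 42 = 0·7^0 + 6·7^1
  c_4 = 0
  c_5 = 7 = 0·7^0 + 1·7^1
  c_6 = 3 = 3·7^0
  c_7 = 2 = 2·7^0
  c_8 = 1 = 1·7^0
Factor λ_0 = (4, 5, 0, 0, 0, 3, 2, 1)
Factor λ_1 = (0, 5, 6, 0, 1, 0, 0, 0)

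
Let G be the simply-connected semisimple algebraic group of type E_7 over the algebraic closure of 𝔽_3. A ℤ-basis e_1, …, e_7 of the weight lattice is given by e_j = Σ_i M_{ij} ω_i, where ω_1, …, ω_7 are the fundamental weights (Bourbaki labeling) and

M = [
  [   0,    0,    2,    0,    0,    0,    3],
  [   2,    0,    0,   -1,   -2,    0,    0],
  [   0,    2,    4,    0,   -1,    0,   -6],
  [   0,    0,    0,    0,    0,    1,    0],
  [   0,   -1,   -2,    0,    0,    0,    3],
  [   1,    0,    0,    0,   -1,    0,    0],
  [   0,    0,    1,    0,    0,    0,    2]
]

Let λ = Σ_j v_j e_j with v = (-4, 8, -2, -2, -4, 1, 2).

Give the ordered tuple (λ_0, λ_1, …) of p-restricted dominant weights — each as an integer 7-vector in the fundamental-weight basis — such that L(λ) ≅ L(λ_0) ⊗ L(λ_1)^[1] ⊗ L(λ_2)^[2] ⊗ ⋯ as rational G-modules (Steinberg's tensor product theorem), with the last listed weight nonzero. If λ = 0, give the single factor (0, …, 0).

Change of basis e → ω: c = M·v where v = (-4, 8, -2, -2, -4, 1, 2):
  c_1 = (0)·(-4) + 0·8 + (2)·(-2) + (0)·(-2) + (0)·(-4) + 0·1 + 3·2 = 2
  c_2 = (2)·(-4) + 0·8 + (0)·(-2) + (-1)·(-2) + (-2)·(-4) + 0·1 + 0·2 = 2
  c_3 = (0)·(-4) + 2·8 + (4)·(-2) + (0)·(-2) + (-1)·(-4) + 0·1 + (-6)·(2) = 0
  c_4 = (0)·(-4) + 0·8 + (0)·(-2) + (0)·(-2) + (0)·(-4) + 1·1 + 0·2 = 1
  c_5 = (0)·(-4) + (-1)·(8) + (-2)·(-2) + (0)·(-2) + (0)·(-4) + 0·1 + 3·2 = 2
  c_6 = (1)·(-4) + 0·8 + (0)·(-2) + (0)·(-2) + (-1)·(-4) + 0·1 + 0·2 = 0
  c_7 = (0)·(-4) + 0·8 + (1)·(-2) + (0)·(-2) + (0)·(-4) + 0·1 + 2·2 = 2
Writing each c_i in base p = 3:
  c_1 = 2 = 2·3^0
  c_2 = 2 = 2·3^0
  c_3 = 0
  c_4 = 1 = 1·3^0
  c_5 = 2 = 2·3^0
  c_6 = 0
  c_7 = 2 = 2·3^0
Factor λ_0 = (2, 2, 0, 1, 2, 0, 2)

((2, 2, 0, 1, 2, 0, 2),)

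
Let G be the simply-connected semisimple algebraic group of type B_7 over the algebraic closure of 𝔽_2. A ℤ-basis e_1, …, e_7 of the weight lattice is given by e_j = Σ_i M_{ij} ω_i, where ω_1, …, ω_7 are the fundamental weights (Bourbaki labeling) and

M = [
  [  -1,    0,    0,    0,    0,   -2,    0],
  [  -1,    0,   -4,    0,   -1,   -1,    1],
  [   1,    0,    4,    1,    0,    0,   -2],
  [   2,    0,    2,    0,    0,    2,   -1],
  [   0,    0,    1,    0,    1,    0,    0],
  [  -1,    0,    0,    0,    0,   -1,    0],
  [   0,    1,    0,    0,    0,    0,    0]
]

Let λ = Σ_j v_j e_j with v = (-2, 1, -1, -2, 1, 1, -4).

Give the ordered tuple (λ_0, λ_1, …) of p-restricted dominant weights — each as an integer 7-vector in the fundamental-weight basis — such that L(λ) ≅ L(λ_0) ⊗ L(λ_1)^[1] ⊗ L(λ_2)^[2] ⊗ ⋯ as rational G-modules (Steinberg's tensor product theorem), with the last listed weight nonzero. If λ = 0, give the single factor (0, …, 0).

((0, 0, 0, 0, 0, 1, 1),)

Compute c_i = Σ_j M_{ij} v_j with v = (-2, 1, -1, -2, 1, 1, -4):
  c_1 = -1*-2 + 0*1 + 0*-1 + 0*-2 + 0*1 + -2*1 + 0*-4 = 0
  c_2 = -1*-2 + 0*1 + -4*-1 + 0*-2 + -1*1 + -1*1 + 1*-4 = 0
  c_3 = 1*-2 + 0*1 + 4*-1 + 1*-2 + 0*1 + 0*1 + -2*-4 = 0
  c_4 = 2*-2 + 0*1 + 2*-1 + 0*-2 + 0*1 + 2*1 + -1*-4 = 0
  c_5 = 0*-2 + 0*1 + 1*-1 + 0*-2 + 1*1 + 0*1 + 0*-4 = 0
  c_6 = -1*-2 + 0*1 + 0*-1 + 0*-2 + 0*1 + -1*1 + 0*-4 = 1
  c_7 = 0*-2 + 1*1 + 0*-1 + 0*-2 + 0*1 + 0*1 + 0*-4 = 1
p = 2; digits c_i = Σ_j d_{ij}·2^j, 0 ≤ d_{ij} < 2:
  c_1 = 0
  c_2 = 0
  c_3 = 0
  c_4 = 0
  c_5 = 0
  c_6 = 1 = 1·2^0
  c_7 = 1 = 1·2^0
Factor λ_0 = (0, 0, 0, 0, 0, 1, 1)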